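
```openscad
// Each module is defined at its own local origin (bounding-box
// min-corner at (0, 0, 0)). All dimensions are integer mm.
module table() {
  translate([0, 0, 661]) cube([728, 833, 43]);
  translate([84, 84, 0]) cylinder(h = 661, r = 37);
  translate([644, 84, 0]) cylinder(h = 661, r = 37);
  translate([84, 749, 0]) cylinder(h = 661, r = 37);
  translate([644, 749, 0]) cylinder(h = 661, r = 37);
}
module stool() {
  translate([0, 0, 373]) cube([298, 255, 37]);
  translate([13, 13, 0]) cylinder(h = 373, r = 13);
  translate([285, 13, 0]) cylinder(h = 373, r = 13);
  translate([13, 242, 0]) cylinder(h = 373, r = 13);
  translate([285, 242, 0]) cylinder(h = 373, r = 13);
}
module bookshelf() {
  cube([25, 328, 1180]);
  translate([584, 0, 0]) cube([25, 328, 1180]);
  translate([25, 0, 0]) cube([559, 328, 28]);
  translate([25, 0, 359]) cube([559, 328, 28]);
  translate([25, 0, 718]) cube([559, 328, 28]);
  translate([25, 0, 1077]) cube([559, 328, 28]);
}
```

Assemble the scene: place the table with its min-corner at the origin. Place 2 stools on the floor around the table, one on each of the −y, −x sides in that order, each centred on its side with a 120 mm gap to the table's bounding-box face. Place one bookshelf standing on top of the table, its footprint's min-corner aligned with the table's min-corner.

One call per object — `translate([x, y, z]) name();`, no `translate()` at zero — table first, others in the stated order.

table();
translate([215, -375, 0]) stool();
translate([-418, 289, 0]) stool();
translate([0, 0, 704]) bookshelf();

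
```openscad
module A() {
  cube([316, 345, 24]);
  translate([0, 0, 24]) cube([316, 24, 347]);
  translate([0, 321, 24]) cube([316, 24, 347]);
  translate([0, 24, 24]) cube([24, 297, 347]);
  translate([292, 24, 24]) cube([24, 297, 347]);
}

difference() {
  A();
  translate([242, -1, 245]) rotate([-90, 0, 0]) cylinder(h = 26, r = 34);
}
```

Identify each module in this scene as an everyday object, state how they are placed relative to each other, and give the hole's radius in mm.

A is an open box. The open box has a circular hole through its front wall. The hole's radius is 34 mm.

The subtracted cylinder has r = 34 mm.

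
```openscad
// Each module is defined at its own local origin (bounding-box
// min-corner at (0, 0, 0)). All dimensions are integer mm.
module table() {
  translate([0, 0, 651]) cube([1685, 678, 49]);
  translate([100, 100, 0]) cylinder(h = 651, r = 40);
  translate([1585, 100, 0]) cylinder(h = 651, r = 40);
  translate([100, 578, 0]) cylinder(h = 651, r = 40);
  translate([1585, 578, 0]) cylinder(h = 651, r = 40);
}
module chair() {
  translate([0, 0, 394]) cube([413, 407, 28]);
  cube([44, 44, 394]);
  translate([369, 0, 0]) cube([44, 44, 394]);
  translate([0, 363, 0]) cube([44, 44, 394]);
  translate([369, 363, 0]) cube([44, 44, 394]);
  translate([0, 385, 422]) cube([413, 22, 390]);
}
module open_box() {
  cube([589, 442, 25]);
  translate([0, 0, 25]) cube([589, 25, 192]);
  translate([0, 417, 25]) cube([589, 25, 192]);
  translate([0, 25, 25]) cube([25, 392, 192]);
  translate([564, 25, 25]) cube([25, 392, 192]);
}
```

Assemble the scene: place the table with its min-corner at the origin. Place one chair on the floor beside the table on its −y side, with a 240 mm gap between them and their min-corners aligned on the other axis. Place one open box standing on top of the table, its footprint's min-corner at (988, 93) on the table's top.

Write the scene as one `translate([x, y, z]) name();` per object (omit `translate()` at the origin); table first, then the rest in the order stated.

table();
translate([0, -647, 0]) chair();
translate([988, 93, 700]) open_box();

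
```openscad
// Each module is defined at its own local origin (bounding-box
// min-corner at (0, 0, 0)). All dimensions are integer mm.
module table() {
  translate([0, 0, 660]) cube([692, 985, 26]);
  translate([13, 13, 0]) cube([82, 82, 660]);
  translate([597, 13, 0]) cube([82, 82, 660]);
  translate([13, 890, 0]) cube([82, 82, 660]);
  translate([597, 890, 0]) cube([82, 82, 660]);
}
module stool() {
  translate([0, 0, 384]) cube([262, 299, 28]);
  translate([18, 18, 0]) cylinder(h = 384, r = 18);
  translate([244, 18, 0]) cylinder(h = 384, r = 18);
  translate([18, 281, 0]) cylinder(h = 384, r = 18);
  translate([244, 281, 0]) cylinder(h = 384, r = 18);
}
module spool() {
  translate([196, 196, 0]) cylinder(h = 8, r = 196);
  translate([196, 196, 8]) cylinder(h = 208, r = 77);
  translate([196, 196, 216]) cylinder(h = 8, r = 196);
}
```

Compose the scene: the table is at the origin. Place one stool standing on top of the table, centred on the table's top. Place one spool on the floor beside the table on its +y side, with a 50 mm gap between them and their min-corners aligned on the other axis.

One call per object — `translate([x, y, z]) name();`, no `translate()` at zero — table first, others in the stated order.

table();
translate([215, 343, 686]) stool();
translate([0, 1035, 0]) spool();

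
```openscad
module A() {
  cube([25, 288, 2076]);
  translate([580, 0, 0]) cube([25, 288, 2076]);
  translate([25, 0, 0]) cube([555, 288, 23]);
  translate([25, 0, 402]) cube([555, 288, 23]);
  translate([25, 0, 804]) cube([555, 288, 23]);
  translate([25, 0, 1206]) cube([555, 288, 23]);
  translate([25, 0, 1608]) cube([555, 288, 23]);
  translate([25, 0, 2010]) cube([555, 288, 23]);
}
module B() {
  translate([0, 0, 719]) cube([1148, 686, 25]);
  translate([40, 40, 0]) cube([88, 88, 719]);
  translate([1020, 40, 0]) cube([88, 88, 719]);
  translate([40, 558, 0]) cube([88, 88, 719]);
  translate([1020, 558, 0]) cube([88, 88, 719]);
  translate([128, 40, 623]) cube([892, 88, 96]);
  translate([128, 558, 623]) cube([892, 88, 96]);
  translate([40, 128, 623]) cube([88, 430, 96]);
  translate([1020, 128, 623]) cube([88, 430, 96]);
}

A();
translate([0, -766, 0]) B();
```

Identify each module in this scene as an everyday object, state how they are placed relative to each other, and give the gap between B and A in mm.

The table's nearest face is 80 mm from the bookshelf's −y face.

A is a bookshelf. B is a table. The table is on the floor beside the bookshelf on its −y side. The gap between the table and the bookshelf is 80 mm.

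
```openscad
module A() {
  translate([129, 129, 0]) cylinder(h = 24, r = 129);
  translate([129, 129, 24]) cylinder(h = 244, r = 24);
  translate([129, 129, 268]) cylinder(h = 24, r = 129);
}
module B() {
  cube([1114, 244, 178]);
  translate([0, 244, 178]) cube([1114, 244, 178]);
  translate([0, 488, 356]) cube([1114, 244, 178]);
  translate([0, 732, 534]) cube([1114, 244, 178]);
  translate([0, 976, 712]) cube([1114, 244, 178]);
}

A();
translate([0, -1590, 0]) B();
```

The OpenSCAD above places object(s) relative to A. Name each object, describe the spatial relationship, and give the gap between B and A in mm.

A is a spool. B is a staircase. The staircase is on the floor beside the spool on its −y side. The gap between the staircase and the spool is 370 mm.

The staircase's nearest face is 370 mm from the spool's −y face.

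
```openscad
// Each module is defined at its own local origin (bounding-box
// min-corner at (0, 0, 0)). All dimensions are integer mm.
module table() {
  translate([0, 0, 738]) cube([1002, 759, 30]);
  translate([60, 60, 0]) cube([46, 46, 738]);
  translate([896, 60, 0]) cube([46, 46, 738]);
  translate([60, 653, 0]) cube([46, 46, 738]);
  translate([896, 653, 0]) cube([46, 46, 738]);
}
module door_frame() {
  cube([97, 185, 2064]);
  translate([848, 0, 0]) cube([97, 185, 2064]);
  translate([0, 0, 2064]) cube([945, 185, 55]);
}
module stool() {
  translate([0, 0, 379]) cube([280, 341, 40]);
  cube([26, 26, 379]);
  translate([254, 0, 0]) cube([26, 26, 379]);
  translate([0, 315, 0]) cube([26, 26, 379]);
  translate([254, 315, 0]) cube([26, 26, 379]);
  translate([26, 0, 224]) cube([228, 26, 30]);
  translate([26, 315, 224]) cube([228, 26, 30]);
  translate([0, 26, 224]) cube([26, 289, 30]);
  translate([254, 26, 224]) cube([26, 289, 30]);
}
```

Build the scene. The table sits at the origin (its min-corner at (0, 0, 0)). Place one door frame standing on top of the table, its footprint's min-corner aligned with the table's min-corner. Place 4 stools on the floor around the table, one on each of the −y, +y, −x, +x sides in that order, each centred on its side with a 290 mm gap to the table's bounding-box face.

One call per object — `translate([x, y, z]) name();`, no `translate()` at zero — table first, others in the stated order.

table();
translate([0, 0, 768]) door_frame();
translate([361, -631, 0]) stool();
translate([361, 1049, 0]) stool();
translate([-570, 209, 0]) stool();
translate([1292, 209, 0]) stool();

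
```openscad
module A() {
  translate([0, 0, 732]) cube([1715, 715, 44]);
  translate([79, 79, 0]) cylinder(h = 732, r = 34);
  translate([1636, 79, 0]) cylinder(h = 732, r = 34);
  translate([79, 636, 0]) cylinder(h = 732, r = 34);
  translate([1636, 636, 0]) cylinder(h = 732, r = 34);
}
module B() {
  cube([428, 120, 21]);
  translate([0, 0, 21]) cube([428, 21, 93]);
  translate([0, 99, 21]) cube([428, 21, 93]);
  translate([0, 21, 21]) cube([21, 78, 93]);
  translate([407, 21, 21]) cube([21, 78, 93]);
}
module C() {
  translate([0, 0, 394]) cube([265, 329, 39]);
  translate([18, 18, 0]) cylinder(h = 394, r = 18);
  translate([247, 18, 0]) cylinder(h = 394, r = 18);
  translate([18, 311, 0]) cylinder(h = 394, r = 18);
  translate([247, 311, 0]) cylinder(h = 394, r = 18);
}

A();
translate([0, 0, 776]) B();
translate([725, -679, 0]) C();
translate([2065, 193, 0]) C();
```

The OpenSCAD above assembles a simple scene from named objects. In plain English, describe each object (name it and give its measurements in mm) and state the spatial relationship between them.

A is a table with a 1715×715 mm rectangular top, 44 mm thick, top surface at z = 776 mm, supported by four round legs of 68 mm diameter, each leg's bounding box inset 45 mm from the nearest pair of top edges, running from the floor.

B is an open-topped rectangular box: outside dimensions 428×120×114 mm, with a uniform wall and base thickness of 21 mm. The base is a full 428×120 slab on the floor; four walls sit on top of the base. The front and back walls (the −y and +y sides) span the full width; the two side walls fit between them.

C is a simple wooden stool: a rectangular seat 265 mm (x) by 329 mm (y), 39 mm thick, top face at z = 433 mm, on four round legs, each 36 mm in diameter. The legs rest on z = 0, each leg's axis is inset half a diameter from the nearest pair of seat edges (so the leg's bounding box is flush with the corner).

The open box is on top of the table. Two stools sit around the table at the −y, +x sides.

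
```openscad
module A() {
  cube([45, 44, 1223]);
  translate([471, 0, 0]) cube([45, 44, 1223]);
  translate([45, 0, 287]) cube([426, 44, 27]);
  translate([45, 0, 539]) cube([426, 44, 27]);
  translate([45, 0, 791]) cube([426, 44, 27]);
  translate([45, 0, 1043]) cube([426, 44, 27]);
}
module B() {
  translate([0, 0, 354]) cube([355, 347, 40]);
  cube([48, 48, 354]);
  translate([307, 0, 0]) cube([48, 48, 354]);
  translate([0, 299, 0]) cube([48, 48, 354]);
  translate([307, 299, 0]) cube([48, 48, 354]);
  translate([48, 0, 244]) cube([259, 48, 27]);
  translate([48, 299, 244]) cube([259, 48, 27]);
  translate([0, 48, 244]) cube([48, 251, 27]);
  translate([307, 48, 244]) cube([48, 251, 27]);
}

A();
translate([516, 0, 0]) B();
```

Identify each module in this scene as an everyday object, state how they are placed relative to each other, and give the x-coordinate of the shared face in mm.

A is a ladder. B is a stool. The stool is against the ladder's +x side, with their −y faces flush. The x-coordinate of the shared face is 516 mm.

The ladder's +x face and the stool's −x face are both at x = 516 mm.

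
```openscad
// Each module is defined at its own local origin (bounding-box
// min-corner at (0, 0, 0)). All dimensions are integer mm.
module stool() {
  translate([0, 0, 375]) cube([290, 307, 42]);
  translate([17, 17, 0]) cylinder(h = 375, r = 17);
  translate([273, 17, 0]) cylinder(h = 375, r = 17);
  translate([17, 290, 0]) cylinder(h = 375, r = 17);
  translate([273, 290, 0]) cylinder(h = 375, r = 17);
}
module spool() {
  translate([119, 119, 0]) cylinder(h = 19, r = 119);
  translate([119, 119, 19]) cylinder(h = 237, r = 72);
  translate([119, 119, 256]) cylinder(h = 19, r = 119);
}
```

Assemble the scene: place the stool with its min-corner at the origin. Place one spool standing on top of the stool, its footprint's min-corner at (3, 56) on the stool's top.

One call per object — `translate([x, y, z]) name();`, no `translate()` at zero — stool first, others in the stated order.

stool();
translate([3, 56, 417]) spool();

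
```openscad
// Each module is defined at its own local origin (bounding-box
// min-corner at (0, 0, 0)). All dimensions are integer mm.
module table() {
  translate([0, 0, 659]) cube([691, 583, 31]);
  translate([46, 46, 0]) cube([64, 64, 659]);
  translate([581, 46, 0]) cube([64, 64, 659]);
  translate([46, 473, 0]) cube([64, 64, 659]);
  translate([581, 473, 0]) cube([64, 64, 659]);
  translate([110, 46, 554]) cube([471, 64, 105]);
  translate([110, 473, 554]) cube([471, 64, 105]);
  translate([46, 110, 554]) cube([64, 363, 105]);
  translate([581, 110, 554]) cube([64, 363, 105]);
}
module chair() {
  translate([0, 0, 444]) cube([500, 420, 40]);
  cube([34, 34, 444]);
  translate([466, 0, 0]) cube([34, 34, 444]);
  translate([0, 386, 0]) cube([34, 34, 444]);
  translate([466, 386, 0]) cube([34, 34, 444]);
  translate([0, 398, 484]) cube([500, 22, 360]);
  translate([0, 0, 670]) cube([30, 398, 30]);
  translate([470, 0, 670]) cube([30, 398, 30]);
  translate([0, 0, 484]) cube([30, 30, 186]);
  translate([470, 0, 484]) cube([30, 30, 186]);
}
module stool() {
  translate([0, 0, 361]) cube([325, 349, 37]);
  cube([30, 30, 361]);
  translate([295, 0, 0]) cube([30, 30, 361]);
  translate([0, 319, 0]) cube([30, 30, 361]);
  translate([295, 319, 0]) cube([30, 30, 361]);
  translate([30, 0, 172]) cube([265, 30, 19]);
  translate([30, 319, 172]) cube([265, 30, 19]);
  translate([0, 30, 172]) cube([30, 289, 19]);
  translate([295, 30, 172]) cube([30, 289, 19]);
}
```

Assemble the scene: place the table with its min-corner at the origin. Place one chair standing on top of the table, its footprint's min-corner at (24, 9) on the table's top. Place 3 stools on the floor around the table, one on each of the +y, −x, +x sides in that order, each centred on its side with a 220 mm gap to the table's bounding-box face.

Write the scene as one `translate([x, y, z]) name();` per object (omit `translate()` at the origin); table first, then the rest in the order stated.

table();
translate([24, 9, 690]) chair();
translate([183, 803, 0]) stool();
translate([-545, 117, 0]) stool();
translate([911, 117, 0]) stool();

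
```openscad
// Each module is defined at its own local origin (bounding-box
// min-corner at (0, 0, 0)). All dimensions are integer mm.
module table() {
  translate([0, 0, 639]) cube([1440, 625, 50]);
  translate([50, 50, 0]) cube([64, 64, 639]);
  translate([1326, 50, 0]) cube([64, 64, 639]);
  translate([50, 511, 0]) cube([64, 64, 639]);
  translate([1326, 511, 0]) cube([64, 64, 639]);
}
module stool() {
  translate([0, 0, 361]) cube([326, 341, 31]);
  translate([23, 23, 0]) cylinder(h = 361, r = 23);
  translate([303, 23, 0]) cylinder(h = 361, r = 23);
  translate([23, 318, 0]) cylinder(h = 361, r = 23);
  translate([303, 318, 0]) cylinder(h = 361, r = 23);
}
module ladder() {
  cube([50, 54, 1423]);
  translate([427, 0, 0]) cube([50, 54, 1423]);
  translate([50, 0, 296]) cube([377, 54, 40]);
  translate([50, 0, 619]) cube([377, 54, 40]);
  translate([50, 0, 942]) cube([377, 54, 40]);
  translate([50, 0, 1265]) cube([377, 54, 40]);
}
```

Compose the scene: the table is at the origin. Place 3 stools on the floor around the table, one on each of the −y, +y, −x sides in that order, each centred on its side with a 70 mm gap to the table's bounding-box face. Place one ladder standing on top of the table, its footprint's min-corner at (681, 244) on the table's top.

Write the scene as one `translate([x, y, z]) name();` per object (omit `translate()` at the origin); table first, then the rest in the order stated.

table();
translate([557, -411, 0]) stool();
translate([557, 695, 0]) stool();
translate([-396, 142, 0]) stool();
translate([681, 244, 689]) ladder();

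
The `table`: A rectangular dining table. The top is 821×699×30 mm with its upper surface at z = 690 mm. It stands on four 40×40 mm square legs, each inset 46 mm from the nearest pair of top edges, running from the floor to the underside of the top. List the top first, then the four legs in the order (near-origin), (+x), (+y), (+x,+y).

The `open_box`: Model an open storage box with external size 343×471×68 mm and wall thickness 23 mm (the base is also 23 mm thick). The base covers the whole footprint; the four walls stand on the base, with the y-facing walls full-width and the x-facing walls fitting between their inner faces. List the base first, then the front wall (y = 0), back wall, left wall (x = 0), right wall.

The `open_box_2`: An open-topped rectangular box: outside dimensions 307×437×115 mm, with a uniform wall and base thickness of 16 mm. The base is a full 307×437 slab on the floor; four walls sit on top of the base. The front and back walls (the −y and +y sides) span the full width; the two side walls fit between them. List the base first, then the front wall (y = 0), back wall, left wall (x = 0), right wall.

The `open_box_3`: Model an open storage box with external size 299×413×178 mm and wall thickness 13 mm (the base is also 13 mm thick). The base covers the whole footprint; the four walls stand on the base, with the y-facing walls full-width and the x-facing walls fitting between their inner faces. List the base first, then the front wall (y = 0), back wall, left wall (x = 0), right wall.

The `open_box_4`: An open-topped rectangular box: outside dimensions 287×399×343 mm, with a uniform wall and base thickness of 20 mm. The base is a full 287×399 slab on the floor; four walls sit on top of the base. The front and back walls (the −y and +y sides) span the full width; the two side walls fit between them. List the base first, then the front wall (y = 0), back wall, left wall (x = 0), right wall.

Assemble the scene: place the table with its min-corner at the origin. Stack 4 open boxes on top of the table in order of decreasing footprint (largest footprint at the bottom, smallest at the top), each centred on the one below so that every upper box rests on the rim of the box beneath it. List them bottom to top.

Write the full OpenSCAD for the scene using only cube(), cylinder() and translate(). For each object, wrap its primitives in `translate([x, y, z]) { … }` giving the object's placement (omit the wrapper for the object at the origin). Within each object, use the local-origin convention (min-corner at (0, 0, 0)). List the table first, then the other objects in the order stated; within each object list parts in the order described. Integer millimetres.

translate([0, 0, 660]) cube([821, 699, 30]);
translate([46, 46, 0]) cube([40, 40, 660]);
translate([735, 46, 0]) cube([40, 40, 660]);
translate([46, 613, 0]) cube([40, 40, 660]);
translate([735, 613, 0]) cube([40, 40, 660]);
translate([239, 114, 690]) {
  cube([343, 471, 23]);
  translate([0, 0, 23]) cube([343, 23, 45]);
  translate([0, 448, 23]) cube([343, 23, 45]);
  translate([0, 23, 23]) cube([23, 425, 45]);
  translate([320, 23, 23]) cube([23, 425, 45]);
}
translate([257, 131, 758]) {
  cube([307, 437, 16]);
  translate([0, 0, 16]) cube([307, 16, 99]);
  translate([0, 421, 16]) cube([307, 16, 99]);
  translate([0, 16, 16]) cube([16, 405, 99]);
  translate([291, 16, 16]) cube([16, 405, 99]);
}
translate([261, 143, 873]) {
  cube([299, 413, 13]);
  translate([0, 0, 13]) cube([299, 13, 165]);
  translate([0, 400, 13]) cube([299, 13, 165]);
  translate([0, 13, 13]) cube([13, 387, 165]);
  translate([286, 13, 13]) cube([13, 387, 165]);
}
translate([267, 150, 1051]) {
  cube([287, 399, 20]);
  translate([0, 0, 20]) cube([287, 20, 323]);
  translate([0, 379, 20]) cube([287, 20, 323]);
  translate([0, 20, 20]) cube([20, 359, 323]);
  translate([267, 20, 20]) cube([20, 359, 323]);
}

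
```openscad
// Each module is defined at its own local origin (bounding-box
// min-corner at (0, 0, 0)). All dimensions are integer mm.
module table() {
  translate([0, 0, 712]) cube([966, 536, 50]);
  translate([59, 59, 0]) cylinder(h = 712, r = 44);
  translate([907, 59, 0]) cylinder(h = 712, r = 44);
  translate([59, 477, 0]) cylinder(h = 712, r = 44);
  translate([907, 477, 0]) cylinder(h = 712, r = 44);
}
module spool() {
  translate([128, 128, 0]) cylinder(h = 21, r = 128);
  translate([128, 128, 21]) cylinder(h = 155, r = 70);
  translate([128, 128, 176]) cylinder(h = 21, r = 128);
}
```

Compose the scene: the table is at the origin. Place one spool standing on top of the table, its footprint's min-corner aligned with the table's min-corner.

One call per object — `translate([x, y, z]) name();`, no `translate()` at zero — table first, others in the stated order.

table();
translate([0, 0, 762]) spool();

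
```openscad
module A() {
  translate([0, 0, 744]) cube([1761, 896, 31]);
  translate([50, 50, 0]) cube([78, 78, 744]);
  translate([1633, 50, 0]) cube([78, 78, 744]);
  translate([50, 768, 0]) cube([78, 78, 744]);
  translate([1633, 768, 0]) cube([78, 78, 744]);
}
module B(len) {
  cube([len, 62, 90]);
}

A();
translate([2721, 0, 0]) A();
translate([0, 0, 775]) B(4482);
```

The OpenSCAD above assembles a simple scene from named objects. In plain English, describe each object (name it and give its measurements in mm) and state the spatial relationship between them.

A is a table: top 1761 mm (x) × 896 mm (y), 31 mm thick, upper face at z = 775 mm, on four 78×78 mm square legs, each inset 50 mm from the nearest pair of top edges, running from z = 0 to the bottom of the top.

B is a rectangular beam 4482 mm long (x), 62 mm deep (y), 90 mm thick (z).

The beam spans the tops of two tables placed 960 mm apart, resting at z = 775 mm.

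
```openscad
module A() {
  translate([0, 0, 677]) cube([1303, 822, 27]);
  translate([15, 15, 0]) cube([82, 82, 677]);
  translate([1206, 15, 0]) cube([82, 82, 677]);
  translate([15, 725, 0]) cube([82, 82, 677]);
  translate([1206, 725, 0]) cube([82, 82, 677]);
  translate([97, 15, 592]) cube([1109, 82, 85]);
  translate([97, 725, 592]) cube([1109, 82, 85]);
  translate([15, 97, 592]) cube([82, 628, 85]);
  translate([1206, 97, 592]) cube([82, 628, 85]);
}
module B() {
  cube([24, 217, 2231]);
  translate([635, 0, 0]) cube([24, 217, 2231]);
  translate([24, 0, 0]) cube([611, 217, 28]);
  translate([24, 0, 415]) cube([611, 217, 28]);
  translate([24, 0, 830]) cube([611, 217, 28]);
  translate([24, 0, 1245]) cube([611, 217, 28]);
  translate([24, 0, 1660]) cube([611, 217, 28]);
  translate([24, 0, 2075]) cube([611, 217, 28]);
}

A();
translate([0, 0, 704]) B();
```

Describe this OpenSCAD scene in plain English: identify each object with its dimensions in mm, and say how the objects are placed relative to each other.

A is a table with a 1303×822 mm rectangular top, 27 mm thick, top surface at z = 704 mm, supported by four 82×82 mm square legs, each inset 15 mm from the nearest pair of top edges, running from the floor. Four apron rails, 82 mm thick and 85 mm tall, run between adjacent legs with their top edges flush with the underside of the top and their outer faces flush with the legs' outer faces.

B is a bookshelf 659 mm wide overall, 217 mm deep and 2231 mm tall. The two sides are 24 mm thick vertical panels. 6 horizontal shelves of 28 mm thickness span between the inner faces of the sides; the lowest shelf sits on the floor and shelves are stacked with a clear vertical gap of 387 mm between each pair.

The bookshelf is on top of the table.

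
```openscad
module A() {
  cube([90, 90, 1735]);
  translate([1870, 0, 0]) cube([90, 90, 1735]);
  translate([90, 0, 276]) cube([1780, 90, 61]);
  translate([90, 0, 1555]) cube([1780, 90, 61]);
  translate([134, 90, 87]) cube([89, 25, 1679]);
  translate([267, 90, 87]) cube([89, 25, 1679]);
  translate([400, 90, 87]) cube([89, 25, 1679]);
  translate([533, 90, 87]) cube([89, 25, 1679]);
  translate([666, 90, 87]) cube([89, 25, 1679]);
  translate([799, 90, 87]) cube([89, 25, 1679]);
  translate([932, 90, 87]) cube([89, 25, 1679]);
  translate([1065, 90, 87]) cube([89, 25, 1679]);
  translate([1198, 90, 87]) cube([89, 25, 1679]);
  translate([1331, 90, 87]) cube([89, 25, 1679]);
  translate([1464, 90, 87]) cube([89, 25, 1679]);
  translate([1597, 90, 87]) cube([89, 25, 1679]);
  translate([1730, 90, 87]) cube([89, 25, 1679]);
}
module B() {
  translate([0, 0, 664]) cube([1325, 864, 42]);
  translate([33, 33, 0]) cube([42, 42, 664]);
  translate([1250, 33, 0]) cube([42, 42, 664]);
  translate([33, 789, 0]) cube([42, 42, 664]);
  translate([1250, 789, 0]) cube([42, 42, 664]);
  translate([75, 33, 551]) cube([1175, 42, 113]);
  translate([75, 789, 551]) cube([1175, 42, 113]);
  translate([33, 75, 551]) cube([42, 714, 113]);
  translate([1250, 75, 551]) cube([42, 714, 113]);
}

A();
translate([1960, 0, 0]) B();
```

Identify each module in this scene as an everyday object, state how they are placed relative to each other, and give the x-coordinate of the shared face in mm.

The fence section's +x face and the table's −x face are both at x = 1960 mm.

A is a fence section. B is a table. The table is against the fence section's +x side, with their −y faces flush. The x-coordinate of the shared face is 1960 mm.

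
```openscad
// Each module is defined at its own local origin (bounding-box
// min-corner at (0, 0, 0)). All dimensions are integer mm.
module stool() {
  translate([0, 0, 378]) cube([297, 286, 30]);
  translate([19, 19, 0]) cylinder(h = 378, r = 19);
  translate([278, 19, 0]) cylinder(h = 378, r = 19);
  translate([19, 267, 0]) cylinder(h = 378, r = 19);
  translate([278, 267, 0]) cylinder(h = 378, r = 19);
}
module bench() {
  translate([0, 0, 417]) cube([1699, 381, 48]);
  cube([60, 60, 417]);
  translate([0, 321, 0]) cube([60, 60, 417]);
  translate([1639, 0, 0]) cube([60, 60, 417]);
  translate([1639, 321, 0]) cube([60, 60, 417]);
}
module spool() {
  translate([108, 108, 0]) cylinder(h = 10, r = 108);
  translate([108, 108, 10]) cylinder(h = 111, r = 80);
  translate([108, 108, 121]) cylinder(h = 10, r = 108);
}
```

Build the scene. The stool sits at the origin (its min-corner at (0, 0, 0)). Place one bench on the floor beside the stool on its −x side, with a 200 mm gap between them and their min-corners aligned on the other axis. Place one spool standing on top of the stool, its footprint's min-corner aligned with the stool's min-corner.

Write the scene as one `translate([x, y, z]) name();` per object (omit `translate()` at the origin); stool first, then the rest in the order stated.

stool();
translate([-1899, 0, 0]) bench();
translate([0, 0, 408]) spool();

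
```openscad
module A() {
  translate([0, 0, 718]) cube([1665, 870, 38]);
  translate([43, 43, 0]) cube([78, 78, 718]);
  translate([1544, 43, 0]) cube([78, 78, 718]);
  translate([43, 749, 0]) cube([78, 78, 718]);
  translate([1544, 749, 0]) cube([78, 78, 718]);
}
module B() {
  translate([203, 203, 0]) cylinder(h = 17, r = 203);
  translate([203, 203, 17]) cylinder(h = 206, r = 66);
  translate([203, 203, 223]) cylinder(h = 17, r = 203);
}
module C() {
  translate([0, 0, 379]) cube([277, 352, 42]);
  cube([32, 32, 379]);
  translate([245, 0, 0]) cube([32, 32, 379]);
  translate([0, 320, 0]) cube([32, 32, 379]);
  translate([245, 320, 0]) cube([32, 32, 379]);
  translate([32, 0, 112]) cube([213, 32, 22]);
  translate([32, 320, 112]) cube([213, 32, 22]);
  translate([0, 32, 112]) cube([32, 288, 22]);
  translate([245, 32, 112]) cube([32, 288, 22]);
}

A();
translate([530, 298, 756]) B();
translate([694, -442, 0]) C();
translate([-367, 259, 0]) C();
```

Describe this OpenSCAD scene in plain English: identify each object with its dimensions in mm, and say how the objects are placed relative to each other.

A is a table: top 1665 mm (x) × 870 mm (y), 38 mm thick, upper face at z = 756 mm, on four 78×78 mm square legs, each inset 43 mm from the nearest pair of top edges, running from z = 0 to the bottom of the top.

B is a spool: two coaxial disc flanges of radius 203 mm and thickness 17 mm, joined by a core cylinder of radius 66 mm and height 206 mm. The lower flange rests on z = 0 and the three cylinders share a vertical axis.

C is a four-legged stool. The seat is 277×352 mm, 42 mm thick, top at z = 421 mm. It stands on four square legs, each 32×32 mm in cross-section, from z = 0 to the seat underside, each flush with a corner of the seat. Four stretchers, 32 mm wide and 22 mm tall, connect adjacent legs with their undersides at z = 112 mm, each running between the inner faces of the legs it joins and aligned with the legs' outer faces on the other axis.

The spool is on top of the table. Two stools sit around the table at the −y, −x sides.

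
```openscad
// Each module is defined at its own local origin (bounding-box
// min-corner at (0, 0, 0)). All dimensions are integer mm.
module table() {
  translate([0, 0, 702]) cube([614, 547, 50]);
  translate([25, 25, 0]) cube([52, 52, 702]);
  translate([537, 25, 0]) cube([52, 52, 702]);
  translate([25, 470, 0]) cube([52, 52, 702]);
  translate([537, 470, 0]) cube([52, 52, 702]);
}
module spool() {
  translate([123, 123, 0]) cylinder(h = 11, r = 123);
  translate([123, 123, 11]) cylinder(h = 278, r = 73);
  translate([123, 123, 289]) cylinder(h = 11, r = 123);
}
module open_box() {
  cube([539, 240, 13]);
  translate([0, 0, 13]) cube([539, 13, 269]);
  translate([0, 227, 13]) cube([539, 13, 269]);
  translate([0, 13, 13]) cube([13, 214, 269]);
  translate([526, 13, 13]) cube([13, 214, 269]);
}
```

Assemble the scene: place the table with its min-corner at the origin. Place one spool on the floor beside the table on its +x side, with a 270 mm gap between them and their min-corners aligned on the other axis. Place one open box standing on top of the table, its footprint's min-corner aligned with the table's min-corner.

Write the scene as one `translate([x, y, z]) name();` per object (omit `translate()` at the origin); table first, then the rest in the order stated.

table();
translate([884, 0, 0]) spool();
translate([0, 0, 752]) open_box();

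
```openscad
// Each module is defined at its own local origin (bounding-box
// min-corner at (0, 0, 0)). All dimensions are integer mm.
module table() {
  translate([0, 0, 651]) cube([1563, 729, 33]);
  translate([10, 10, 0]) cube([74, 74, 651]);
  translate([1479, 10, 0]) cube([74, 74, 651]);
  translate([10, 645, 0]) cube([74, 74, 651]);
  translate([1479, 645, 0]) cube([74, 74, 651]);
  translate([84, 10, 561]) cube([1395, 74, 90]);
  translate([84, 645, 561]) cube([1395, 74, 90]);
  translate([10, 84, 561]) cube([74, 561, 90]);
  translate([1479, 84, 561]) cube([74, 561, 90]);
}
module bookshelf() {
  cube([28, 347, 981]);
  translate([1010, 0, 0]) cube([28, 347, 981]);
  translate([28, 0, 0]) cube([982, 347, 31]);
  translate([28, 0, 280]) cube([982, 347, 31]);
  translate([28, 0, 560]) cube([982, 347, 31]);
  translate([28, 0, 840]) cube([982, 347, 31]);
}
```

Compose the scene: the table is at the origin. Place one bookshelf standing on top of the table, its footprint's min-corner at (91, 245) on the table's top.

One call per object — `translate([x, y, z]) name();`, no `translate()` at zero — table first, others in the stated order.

table();
translate([91, 245, 684]) bookshelf();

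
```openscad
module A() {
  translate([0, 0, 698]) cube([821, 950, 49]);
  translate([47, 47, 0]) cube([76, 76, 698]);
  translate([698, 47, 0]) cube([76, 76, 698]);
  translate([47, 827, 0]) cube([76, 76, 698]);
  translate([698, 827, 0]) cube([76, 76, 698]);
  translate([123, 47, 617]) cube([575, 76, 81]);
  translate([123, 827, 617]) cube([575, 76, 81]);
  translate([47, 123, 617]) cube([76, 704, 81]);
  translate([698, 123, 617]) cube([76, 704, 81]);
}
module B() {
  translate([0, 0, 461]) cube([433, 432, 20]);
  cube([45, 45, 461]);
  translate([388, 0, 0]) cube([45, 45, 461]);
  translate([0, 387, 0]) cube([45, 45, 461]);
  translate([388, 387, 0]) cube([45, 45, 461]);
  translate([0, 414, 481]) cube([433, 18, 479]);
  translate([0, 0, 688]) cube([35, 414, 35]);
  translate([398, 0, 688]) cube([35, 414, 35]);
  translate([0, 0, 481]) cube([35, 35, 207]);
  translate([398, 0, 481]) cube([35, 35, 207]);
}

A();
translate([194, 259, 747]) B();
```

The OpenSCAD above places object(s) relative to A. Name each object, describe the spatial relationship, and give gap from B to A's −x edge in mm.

The chair's min-x is at 194; the table's min-x is 0; gap = 194 mm.

A is a table. B is a chair. The chair is on top of the table, centred. The gap from the chair to the table's −x edge is 194 mm.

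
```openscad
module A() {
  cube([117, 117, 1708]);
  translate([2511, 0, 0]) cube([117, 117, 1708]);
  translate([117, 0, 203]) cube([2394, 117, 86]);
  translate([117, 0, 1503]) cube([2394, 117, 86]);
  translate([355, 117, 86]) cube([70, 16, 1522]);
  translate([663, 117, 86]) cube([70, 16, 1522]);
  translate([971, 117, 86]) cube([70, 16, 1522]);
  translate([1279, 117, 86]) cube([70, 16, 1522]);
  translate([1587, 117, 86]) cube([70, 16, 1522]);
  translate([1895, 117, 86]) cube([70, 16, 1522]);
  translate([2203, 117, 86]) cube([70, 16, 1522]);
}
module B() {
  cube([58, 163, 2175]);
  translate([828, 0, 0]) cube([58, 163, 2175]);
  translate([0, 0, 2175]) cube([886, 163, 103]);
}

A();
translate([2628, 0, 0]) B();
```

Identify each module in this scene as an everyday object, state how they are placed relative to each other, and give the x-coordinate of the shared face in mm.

A is a fence section. B is a door frame. The door frame is against the fence section's +x side, with their −y faces flush. The x-coordinate of the shared face is 2628 mm.

The fence section's +x face and the door frame's −x face are both at x = 2628 mm.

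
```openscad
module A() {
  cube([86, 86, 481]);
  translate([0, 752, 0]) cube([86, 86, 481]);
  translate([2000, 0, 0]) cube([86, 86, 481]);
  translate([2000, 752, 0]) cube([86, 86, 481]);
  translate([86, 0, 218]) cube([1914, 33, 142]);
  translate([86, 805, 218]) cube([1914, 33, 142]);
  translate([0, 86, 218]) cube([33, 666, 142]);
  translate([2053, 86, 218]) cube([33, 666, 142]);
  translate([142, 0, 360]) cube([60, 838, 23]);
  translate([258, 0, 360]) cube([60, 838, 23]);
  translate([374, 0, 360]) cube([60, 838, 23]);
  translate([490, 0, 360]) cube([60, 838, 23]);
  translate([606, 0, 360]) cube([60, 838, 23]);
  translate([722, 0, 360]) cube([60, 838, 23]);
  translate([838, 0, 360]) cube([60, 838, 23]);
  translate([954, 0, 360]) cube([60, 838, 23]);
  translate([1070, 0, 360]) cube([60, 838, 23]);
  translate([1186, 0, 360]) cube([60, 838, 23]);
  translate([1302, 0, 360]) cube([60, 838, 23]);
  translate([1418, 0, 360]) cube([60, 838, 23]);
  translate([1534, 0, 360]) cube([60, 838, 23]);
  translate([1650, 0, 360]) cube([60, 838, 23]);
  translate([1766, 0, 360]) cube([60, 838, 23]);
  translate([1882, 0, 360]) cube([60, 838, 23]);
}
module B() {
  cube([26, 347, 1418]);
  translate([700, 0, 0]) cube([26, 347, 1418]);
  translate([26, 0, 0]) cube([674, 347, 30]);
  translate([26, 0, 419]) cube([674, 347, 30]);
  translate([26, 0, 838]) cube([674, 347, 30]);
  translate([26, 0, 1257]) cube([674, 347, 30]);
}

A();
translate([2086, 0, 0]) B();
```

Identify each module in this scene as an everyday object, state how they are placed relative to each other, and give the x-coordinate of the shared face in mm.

A is a bed frame. B is a bookshelf. The bookshelf is against the bed frame's +x side, with their −y faces flush. The x-coordinate of the shared face is 2086 mm.

The bed frame's +x face and the bookshelf's −x face are both at x = 2086 mm.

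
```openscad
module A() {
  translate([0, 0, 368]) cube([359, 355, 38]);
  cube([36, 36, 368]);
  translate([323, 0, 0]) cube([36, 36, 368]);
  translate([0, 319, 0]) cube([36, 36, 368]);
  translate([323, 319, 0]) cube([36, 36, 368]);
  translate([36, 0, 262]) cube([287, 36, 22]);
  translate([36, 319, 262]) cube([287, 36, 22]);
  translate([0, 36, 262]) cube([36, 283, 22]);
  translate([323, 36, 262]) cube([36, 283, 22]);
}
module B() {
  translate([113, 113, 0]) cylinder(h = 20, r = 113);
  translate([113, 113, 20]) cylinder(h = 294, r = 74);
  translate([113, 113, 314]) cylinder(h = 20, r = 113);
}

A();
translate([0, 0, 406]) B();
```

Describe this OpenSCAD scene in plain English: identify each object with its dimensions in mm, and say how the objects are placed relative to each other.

A is a four-legged stool. The seat is a 359×355×38 mm slab whose top surface is at z = 406 mm; four square legs, each 36×36 mm in cross-section, run from the floor (z = 0) to the underside of the seat, each flush with a corner of the seat. Four stretchers, 36 mm wide and 22 mm tall, connect adjacent legs with their undersides at z = 262 mm, each running between the inner faces of the legs it joins and aligned with the legs' outer faces on the other axis.

B is a spool: two coaxial disc flanges of radius 113 mm and thickness 20 mm, joined by a core cylinder of radius 74 mm and height 294 mm. The lower flange rests on z = 0 and the three cylinders share a vertical axis.

The spool is on top of the stool.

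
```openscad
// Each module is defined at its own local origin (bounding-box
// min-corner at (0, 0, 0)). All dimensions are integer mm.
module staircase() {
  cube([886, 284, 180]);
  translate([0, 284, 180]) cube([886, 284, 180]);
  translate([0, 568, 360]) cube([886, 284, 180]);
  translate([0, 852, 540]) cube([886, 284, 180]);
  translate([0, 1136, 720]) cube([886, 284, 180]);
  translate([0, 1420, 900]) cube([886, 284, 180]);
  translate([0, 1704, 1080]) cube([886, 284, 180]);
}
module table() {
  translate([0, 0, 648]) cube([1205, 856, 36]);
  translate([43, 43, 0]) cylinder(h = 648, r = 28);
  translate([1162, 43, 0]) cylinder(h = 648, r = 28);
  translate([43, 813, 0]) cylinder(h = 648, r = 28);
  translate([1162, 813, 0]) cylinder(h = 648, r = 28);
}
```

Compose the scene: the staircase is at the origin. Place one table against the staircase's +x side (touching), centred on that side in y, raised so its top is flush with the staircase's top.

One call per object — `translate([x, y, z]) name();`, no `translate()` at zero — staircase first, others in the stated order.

staircase();
translate([886, 566, 576]) table();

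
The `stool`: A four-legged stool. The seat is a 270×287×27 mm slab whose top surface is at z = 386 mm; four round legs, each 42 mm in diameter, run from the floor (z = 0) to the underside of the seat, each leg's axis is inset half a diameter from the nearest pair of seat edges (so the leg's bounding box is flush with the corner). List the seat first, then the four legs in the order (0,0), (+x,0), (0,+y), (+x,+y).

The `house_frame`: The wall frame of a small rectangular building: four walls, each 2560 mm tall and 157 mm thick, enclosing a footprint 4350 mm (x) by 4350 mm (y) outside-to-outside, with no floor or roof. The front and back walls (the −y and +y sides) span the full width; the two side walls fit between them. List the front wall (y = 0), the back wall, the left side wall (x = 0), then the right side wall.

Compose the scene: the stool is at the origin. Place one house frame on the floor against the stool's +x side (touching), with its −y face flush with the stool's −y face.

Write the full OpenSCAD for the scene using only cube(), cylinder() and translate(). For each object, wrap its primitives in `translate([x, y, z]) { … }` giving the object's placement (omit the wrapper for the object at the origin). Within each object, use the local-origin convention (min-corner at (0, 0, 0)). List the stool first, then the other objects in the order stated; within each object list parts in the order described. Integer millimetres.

translate([0, 0, 359]) cube([270, 287, 27]);
translate([21, 21, 0]) cylinder(h = 359, r = 21);
translate([249, 21, 0]) cylinder(h = 359, r = 21);
translate([21, 266, 0]) cylinder(h = 359, r = 21);
translate([249, 266, 0]) cylinder(h = 359, r = 21);
translate([270, 0, 0]) {
  cube([4350, 157, 2560]);
  translate([0, 4193, 0]) cube([4350, 157, 2560]);
  translate([0, 157, 0]) cube([157, 4036, 2560]);
  translate([4193, 157, 0]) cube([157, 4036, 2560]);
}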